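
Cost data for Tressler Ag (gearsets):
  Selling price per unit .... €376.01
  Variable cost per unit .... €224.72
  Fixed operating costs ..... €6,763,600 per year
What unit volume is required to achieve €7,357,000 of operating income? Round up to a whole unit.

93,335 gearsets

Contribution margin per unit = €376.01 − €224.72 = €151.29.
Need Q such that Q × €151.29 − €6,763,600 = €7,357,000, i.e. Q = €14,120,600 / €151.29 = 93,334.66 → 93,335.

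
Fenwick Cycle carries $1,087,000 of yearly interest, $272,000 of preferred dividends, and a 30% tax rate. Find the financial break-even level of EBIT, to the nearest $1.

$1,475,571

Preferred dividends are paid after tax, so their pre-tax equivalent is $272,000 ÷ (1 − 0.30) = $388,571.43.
EPS = 0 when EBIT covers interest plus the pre-tax preferred burden: $1,087,000 + $388,571.43 = $1,475,571.43.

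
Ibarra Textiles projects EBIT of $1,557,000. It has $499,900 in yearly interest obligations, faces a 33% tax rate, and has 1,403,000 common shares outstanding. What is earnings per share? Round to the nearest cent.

$0.50

Interest = $499,900.00, so EBT = $1,557,000 − $499,900.00 = $1,057,100.00.
Net income = $1,057,100.00 × (1 − 0.33) = $708,257.00.
EPS = $708,257.00 ÷ 1,403,000 = $0.50.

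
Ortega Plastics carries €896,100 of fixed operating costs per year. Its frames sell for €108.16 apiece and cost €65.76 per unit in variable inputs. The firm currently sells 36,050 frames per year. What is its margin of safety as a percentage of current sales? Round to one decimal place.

Each unit contributes €108.16 − €65.76 = €42.40. Break-even units = €896,100 ÷ €42.40 = 21,134.43; break-even revenue = 21,134.43 × €108.16 = €2,285,900.38.
Actual sales revenue = 36,050 × €108.16 = €3,899,168.00.
Margin of safety = (€3,899,168.00 − €2,285,900.38) ÷ €3,899,168.00 = 41.4%.

41.4%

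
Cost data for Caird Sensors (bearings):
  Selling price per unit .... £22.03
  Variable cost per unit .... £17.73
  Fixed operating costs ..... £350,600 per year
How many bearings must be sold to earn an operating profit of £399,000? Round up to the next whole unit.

174,326 bearings

Contribution margin per unit = £22.03 − £17.73 = £4.30.
Units = (FC + target) / CM = (£350,600 + £399,000) / £4.30 = 174,325.58, so 174,326 bearings.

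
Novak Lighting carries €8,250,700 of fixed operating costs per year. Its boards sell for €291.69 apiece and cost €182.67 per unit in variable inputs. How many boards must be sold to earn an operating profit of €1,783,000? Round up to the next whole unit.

92,036 boards

Contribution margin per unit = €291.69 − €182.67 = €109.02.
Units = (FC + target) / CM = (€8,250,700 + €1,783,000) / €109.02 = 92,035.41, so 92,036 boards.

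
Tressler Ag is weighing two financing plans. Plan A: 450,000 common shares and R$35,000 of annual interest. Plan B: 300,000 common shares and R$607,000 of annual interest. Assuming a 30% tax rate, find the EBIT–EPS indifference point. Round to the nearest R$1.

At indifference, (EBIT − 35,000)(1 − t)/450,000 = (EBIT − 607,000)(1 − t)/300,000.
Cancelling (1 − t) and cross-multiplying: 300,000·(EBIT − 35,000) = 450,000·(EBIT − 607,000).
Solving, EBIT = (607,000·450,000 − 35,000·300,000) / (450,000 − 300,000) = 262,650,000,000 / 150,000 = 1,751,000.00.

R$1,751,000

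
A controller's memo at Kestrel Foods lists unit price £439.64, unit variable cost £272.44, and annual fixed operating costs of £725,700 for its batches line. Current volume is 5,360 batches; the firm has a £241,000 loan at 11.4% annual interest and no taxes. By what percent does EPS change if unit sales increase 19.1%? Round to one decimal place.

+119.7%

At 5,360 units, contribution = 5,360 × £167.20 = £896,192.00.
Subtracting fixed costs: EBIT = £896,192.00 − £725,700 = £170,492.00.
Interest = £27,474.00, so EBIT − I = £143,018.00.
DCL = total CM / (EBIT − I) = £896,192.00 / £143,018.00 = 6.2663.
%ΔEPS = DCL × %ΔSales = 6.2663 × +19.1% = +119.7%.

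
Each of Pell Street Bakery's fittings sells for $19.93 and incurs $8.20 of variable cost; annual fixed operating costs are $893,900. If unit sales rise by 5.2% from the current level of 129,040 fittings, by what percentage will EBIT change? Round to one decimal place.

Total contribution margin = 129,040 × $11.73 = $1,513,639.20.
EBIT = $1,513,639.20 − $893,900 = $619,739.20.
So DOL = total CM / EBIT = $1,513,639.20 / $619,739.20 = 2.4424.
Operating income changes by 2.4424 × +5.2% = +12.7%.

+12.7%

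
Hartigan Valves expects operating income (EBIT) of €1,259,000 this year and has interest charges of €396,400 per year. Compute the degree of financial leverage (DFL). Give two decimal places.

1.46

Annual interest charges come to €396,400.00.
Degree of financial leverage = EBIT / (EBIT − interest) = €1,259,000 / €862,600.00 = 1.4595.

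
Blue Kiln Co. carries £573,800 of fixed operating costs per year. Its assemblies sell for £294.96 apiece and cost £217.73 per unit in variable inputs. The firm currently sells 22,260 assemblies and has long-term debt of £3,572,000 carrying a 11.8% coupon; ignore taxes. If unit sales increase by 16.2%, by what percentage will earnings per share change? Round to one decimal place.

At 22,260 units, contribution = 22,260 × £77.23 = £1,719,139.80.
EBIT = £1,719,139.80 − £573,800 = £1,145,339.80.
Interest = £421,496.00, so EBIT − I = £723,843.80.
DCL = total CM / (EBIT − I) = £1,719,139.80 / £723,843.80 = 2.3750.
EPS therefore changes by 2.3750 × (+16.2%) = +38.5%.

+38.5%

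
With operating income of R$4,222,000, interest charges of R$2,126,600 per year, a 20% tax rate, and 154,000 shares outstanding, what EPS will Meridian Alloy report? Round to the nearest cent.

R$10.89

Pre-tax income = R$4,222,000 − R$2,126,600.00 = R$2,095,400.00.
Net income = R$2,095,400.00 × (1 − 0.20) = R$1,676,320.00.
EPS = R$1,676,320.00 ÷ 154,000 = R$10.89.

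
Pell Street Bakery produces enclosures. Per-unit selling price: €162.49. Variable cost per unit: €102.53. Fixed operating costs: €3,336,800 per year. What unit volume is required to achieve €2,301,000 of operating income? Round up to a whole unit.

94,027 enclosures

Unit CM = price − variable cost = €162.49 − €102.53 = €59.96.
Units = (FC + target) / CM = (€3,336,800 + €2,301,000) / €59.96 = 94,026.02, so 94,027 enclosures.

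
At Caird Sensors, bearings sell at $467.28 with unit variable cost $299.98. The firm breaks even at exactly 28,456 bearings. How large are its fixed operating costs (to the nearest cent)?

Contribution margin per unit = $467.28 − $299.98 = $167.30.
Since BE = FC / CM, FC = 28,456 × $167.30 = $4,760,688.80.

$4,760,688.80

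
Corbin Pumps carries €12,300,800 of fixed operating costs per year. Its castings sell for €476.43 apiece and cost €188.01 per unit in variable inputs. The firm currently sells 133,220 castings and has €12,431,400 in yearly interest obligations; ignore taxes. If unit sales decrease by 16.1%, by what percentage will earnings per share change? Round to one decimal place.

Contribution at this volume is 133,220 × €288.42 = €38,423,312.40.
EBIT = €38,423,312.40 − €12,300,800 = €26,122,512.40.
After interest of €12,431,400.00, pre-tax earnings = €13,691,112.40.
DCL = total CM / (EBIT − I) = €38,423,312.40 / €13,691,112.40 = 2.8064.
EPS therefore changes by 2.8064 × (-16.1%) = -45.2%.

-45.2%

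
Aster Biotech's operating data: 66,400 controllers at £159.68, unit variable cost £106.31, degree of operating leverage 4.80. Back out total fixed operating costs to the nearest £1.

£2,805,483

Total contribution margin = 66,400 × £53.37 = £3,543,768.00.
DOL = contribution / EBIT, so EBIT = £3,543,768.00 / 4.80 = £738,285.00.
Fixed costs = CM − EBIT = £3,543,768.00 − £738,285.00 = £2,805,483.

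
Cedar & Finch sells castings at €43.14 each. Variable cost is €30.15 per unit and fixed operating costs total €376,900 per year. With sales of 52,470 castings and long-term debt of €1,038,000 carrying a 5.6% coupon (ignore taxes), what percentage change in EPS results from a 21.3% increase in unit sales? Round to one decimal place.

Total contribution margin = 52,470 × €12.99 = €681,585.30.
EBIT = €681,585.30 − €376,900 = €304,685.30.
Interest = €58,128.00, so EBIT − I = €246,557.30.
DCL = total CM / (EBIT − I) = €681,585.30 / €246,557.30 = 2.7644.
%ΔEPS = DCL × %ΔSales = 2.7644 × +21.3% = +58.9%.

+58.9%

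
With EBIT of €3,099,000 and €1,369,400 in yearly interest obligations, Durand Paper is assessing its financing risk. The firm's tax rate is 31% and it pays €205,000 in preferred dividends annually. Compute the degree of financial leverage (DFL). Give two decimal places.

2.16

Interest = €1,369,400.00.
Preferred dividends grossed up pre-tax: €205,000 / (1 − 0.31) = €297,101.45.
DFL = EBIT ÷ [EBIT − I − D_p/(1−t)] = €3,099,000 ÷ [€3,099,000 − €1,369,400.00 − €297,101.45] = €3,099,000 ÷ €1,432,498.55 = 2.1634.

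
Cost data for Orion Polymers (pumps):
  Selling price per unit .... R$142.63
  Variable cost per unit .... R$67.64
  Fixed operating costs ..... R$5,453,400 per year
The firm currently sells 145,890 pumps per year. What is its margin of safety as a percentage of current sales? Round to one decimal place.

50.2%

Contribution margin per unit = R$142.63 − R$67.64 = R$74.99. Break-even units = R$5,453,400 ÷ R$74.99 = 72,721.70; break-even revenue = 72,721.70 × R$142.63 = R$10,372,295.53.
Actual sales revenue = 145,890 × R$142.63 = R$20,808,290.70.
Margin of safety = (R$20,808,290.70 − R$10,372,295.53) ÷ R$20,808,290.70 = 50.2%.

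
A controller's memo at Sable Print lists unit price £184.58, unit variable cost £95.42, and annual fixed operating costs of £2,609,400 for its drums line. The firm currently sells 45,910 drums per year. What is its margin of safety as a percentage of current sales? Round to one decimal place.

Each unit contributes £184.58 − £95.42 = £89.16. Break-even units = £2,609,400 ÷ £89.16 = 29,266.49; break-even revenue = 29,266.49 × £184.58 = £5,402,008.21.
Actual sales revenue = 45,910 × £184.58 = £8,474,067.80.
Margin of safety = (£8,474,067.80 − £5,402,008.21) ÷ £8,474,067.80 = 36.3%.

36.3%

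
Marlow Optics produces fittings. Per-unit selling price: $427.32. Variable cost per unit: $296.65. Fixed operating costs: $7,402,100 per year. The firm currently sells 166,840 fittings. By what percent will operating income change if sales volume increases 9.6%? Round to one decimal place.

+14.5%

Total contribution margin = 166,840 × $130.67 = $21,800,982.80.
EBIT = $21,800,982.80 − $7,402,100 = $14,398,882.80.
Degree of operating leverage = $21,800,982.80 / $14,398,882.80 = 1.5141.
%ΔEBIT = DOL × %ΔSales = 1.5141 × +9.6% = +14.5%.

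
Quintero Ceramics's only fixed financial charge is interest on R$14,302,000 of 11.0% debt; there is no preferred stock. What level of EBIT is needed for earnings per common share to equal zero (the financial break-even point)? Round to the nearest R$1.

R$1,573,220

Annual interest = 11.0% × R$14,302,000 = R$1,573,220.00.
Without preferred stock the financial break-even is simply EBIT = interest = R$1,573,220.00.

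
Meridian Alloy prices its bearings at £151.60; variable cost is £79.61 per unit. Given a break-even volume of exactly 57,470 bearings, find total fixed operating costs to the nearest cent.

£4,137,265.30

Each unit contributes £151.60 − £79.61 = £71.99.
Fixed costs = break-even units × CM = 57,470 × £71.99 = £4,137,265.30.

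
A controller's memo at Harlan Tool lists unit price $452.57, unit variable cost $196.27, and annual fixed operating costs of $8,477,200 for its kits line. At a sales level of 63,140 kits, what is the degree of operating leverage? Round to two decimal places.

2.10

Contribution at this volume is 63,140 × $256.30 = $16,182,782.00.
Operating income = contribution − fixed costs = $16,182,782.00 − $8,477,200 = $7,705,582.00.
DOL = contribution ÷ EBIT = $16,182,782.00 ÷ $7,705,582.00 = 2.1001.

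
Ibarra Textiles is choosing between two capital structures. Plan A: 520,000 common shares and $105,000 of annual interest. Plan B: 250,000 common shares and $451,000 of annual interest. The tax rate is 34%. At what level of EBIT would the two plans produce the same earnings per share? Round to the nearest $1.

At indifference, (EBIT − 105,000)(1 − t)/520,000 = (EBIT − 451,000)(1 − t)/250,000.
The (1 − t) factor cancels: (EBIT − 105,000) × 250,000 = (EBIT − 451,000) × 520,000.
Solving, EBIT = (451,000·520,000 − 105,000·250,000) / (520,000 − 250,000) = 208,270,000,000 / 270,000 = 771,370.37.

$771,370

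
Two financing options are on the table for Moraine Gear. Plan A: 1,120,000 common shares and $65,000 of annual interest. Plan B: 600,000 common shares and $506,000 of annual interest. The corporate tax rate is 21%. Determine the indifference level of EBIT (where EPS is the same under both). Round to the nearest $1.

$1,014,846

At indifference, (EBIT − 65,000)(1 − t)/1,120,000 = (EBIT − 506,000)(1 − t)/600,000.
The (1 − t) factor cancels: (EBIT − 65,000) × 600,000 = (EBIT − 506,000) × 1,120,000.
Solving, EBIT = (506,000·1,120,000 − 65,000·600,000) / (1,120,000 − 600,000) = 527,720,000,000 / 520,000 = 1,014,846.15.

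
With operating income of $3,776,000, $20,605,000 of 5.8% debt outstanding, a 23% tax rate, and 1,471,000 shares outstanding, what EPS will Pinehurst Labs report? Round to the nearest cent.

Pre-tax income = $3,776,000 − $1,195,090.00 = $2,580,910.00.
Net income = $2,580,910.00 × (1 − 0.23) = $1,987,300.70.
EPS = $1,987,300.70 ÷ 1,471,000 = $1.35.

$1.35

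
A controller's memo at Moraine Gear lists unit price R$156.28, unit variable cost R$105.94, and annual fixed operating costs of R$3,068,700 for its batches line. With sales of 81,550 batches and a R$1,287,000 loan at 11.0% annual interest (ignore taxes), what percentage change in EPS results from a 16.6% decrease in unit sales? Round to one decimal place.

-76.1%

Total contribution margin = 81,550 × R$50.34 = R$4,105,227.00.
Subtracting fixed costs: EBIT = R$4,105,227.00 − R$3,068,700 = R$1,036,527.00.
Interest = R$141,570.00, so EBIT − I = R$894,957.00.
DCL = total CM / (EBIT − I) = R$4,105,227.00 / R$894,957.00 = 4.5871.
EPS therefore changes by 4.5871 × (-16.6%) = -76.1%.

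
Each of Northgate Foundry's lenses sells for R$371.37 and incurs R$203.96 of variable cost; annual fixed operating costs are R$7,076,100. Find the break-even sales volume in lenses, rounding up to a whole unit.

Each unit contributes R$371.37 − R$203.96 = R$167.41.
Units to break even: R$7,076,100 ÷ R$167.41 = 42,268.08, rounded up to 42,269.

42,269 lenses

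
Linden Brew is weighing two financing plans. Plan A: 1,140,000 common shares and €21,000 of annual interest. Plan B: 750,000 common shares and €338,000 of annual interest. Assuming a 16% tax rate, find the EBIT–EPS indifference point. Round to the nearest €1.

€947,615

Set EPS_A = EPS_B: (EBIT − €21,000)(1 − 0.16) ÷ 1,140,000 = (EBIT − €338,000)(1 − 0.16) ÷ 750,000.
The (1 − t) factor cancels: (EBIT − 21,000) × 750,000 = (EBIT − 338,000) × 1,140,000.
Solving, EBIT = (338,000·1,140,000 − 21,000·750,000) / (1,140,000 − 750,000) = 369,570,000,000 / 390,000 = 947,615.38.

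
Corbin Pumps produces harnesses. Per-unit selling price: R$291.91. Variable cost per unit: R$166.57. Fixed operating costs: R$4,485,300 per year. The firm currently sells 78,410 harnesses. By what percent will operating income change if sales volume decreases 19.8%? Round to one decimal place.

-36.4%

Total contribution margin = 78,410 × R$125.34 = R$9,827,909.40.
Subtracting fixed costs: EBIT = R$9,827,909.40 − R$4,485,300 = R$5,342,609.40.
Degree of operating leverage = R$9,827,909.40 / R$5,342,609.40 = 1.8395.
Operating income changes by 1.8395 × -19.8% = -36.4%.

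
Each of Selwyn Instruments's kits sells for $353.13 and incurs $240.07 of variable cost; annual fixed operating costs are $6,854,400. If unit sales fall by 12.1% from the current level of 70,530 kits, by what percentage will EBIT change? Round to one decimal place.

At 70,530 units, contribution = 70,530 × $113.06 = $7,974,121.80.
Operating income = contribution − fixed costs = $7,974,121.80 − $6,854,400 = $1,119,721.80.
So DOL = total CM / EBIT = $7,974,121.80 / $1,119,721.80 = 7.1215.
So EBIT moves 7.1215 × (-12.1%) = -86.2%.

-86.2%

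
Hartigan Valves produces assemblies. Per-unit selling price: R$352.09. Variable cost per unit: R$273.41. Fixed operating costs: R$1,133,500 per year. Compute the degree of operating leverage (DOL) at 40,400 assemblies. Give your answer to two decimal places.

At 40,400 units, contribution = 40,400 × R$78.68 = R$3,178,672.00.
Operating income = contribution − fixed costs = R$3,178,672.00 − R$1,133,500 = R$2,045,172.00.
Degree of operating leverage = R$3,178,672.00 / R$2,045,172.00 = 1.5542.

1.55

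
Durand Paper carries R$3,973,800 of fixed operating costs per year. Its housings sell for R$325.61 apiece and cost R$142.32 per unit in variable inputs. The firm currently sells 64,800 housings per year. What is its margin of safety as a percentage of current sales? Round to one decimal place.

66.5%

Each unit contributes R$325.61 − R$142.32 = R$183.29. Break-even units = R$3,973,800 ÷ R$183.29 = 21,680.40; break-even revenue = 21,680.40 × R$325.61 = R$7,059,354.13.
Actual sales revenue = 64,800 × R$325.61 = R$21,099,528.00.
Margin of safety = (R$21,099,528.00 − R$7,059,354.13) ÷ R$21,099,528.00 = 66.5%.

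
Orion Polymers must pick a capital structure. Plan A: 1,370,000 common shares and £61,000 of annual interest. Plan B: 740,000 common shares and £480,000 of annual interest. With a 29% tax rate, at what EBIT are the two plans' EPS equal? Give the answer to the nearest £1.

£972,159

Set EPS_A = EPS_B: (EBIT − £61,000)(1 − 0.29) ÷ 1,370,000 = (EBIT − £480,000)(1 − 0.29) ÷ 740,000.
Cancelling (1 − t) and cross-multiplying: 740,000·(EBIT − 61,000) = 1,370,000·(EBIT − 480,000).
Solving, EBIT = (480,000·1,370,000 − 61,000·740,000) / (1,370,000 − 740,000) = 612,460,000,000 / 630,000 = 972,158.73.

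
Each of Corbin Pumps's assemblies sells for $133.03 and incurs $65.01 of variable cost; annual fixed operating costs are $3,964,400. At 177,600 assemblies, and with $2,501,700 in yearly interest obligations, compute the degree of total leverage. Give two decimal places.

2.15

Total contribution margin = 177,600 × $68.02 = $12,080,352.00.
EBIT = $12,080,352.00 − $3,964,400 = $8,115,952.00. Interest = $2,501,700.00.
DOL = $12,080,352.00 ÷ $8,115,952.00 = 1.4885; DFL = $8,115,952.00 ÷ $5,614,252.00 = 1.4456.
DCL = DOL × DFL = 1.4885 × 1.4456 = 2.1518.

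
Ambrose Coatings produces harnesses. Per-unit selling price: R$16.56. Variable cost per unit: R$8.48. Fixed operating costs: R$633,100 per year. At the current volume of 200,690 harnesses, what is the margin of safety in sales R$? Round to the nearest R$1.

R$2,025,885

Unit CM = price − variable cost = R$16.56 − R$8.48 = R$8.08. Break-even units = R$633,100 ÷ R$8.08 = 78,353.96; break-even revenue = 78,353.96 × R$16.56 = R$1,297,541.58.
Current sales = 200,690 × R$16.56 = R$3,323,426.40.
Margin of safety = R$3,323,426.40 − R$1,297,541.58 = R$2,025,885.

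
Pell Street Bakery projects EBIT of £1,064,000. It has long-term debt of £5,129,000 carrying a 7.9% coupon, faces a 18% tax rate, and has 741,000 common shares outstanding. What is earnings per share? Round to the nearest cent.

£0.73

Interest = £405,191.00, so EBT = £1,064,000 − £405,191.00 = £658,809.00.
Net income = £658,809.00 × (1 − 0.18) = £540,223.38.
Per share: £540,223.38 / 741,000 shares = £0.73.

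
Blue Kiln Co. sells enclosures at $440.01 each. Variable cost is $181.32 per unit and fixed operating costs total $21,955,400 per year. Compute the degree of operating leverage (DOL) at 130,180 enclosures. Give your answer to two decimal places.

Contribution at this volume is 130,180 × $258.69 = $33,676,264.20.
Subtracting fixed costs: EBIT = $33,676,264.20 − $21,955,400 = $11,720,864.20.
So DOL = total CM / EBIT = $33,676,264.20 / $11,720,864.20 = 2.8732.

2.87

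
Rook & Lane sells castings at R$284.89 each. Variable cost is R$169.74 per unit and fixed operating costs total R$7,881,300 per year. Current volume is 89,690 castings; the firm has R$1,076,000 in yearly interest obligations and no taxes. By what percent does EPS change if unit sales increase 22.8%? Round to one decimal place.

At 89,690 units, contribution = 89,690 × R$115.15 = R$10,327,803.50.
Subtracting fixed costs: EBIT = R$10,327,803.50 − R$7,881,300 = R$2,446,503.50.
After interest of R$1,076,000.00, pre-tax earnings = R$1,370,503.50.
Degree of combined leverage = contribution ÷ (EBIT − I) = R$10,327,803.50 ÷ R$1,370,503.50 = 7.5358.
%ΔEPS = DCL × %ΔSales = 7.5358 × +22.8% = +171.8%.

+171.8%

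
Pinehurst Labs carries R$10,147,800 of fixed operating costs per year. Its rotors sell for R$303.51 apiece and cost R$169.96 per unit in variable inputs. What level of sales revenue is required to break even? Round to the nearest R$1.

R$23,062,215

CM per unit = R$303.51 − R$169.96 = R$133.55; CM ratio = R$133.55 / R$303.51 = 0.4400.
Break-even revenue = fixed costs × price ÷ CM = R$10,147,800 × R$303.51 ÷ R$133.55 = R$23,062,215.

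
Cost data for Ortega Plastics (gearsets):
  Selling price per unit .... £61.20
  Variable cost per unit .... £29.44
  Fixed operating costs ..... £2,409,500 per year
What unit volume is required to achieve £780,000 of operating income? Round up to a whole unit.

Unit CM = price − variable cost = £61.20 − £29.44 = £31.76.
Need Q such that Q × £31.76 − £2,409,500 = £780,000, i.e. Q = £3,189,500 / £31.76 = 100,425.06 → 100,426.

100,426 gearsets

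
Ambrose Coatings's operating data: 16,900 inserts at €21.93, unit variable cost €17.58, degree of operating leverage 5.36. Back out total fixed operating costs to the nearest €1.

Total contribution margin = 16,900 × €4.35 = €73,515.00.
DOL = contribution / EBIT, so EBIT = €73,515.00 / 5.36 = €13,715.49.
And FC = contribution − EBIT = €73,515.00 − €13,715.49 = €59,800.

€59,800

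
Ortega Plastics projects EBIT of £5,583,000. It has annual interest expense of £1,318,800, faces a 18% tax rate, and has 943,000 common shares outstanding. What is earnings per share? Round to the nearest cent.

£3.71

Pre-tax income = £5,583,000 − £1,318,800.00 = £4,264,200.00.
After tax at 18%: net income = £4,264,200.00 × 0.82 = £3,496,644.00.
EPS = £3,496,644.00 ÷ 943,000 = £3.71.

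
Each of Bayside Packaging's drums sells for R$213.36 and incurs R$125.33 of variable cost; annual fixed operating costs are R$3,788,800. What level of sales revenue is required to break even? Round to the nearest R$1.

Contribution margin per unit = R$213.36 − R$125.33 = R$88.03, a CM ratio of R$88.03 ÷ R$213.36 = 0.4126.
Break-even revenue = fixed costs × price ÷ CM = R$3,788,800 × R$213.36 ÷ R$88.03 = R$9,182,987.

R$9,182,987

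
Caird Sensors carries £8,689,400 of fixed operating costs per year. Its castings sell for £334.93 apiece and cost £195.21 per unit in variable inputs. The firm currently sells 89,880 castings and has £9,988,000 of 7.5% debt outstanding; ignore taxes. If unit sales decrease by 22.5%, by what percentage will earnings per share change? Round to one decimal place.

-90.6%

At 89,880 units, contribution = 89,880 × £139.72 = £12,558,033.60.
Operating income = contribution − fixed costs = £12,558,033.60 − £8,689,400 = £3,868,633.60.
Interest = £749,100.00, so EBIT − I = £3,119,533.60.
DCL = total CM / (EBIT − I) = £12,558,033.60 / £3,119,533.60 = 4.0256.
%ΔEPS = DCL × %ΔSales = 4.0256 × -22.5% = -90.6%.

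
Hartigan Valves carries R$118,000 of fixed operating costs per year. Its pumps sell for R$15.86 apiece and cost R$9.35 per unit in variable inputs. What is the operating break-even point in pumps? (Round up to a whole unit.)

18,126 pumps

Contribution margin per unit = R$15.86 − R$9.35 = R$6.51.
Break-even Q = R$118,000 / R$6.51 = 18,125.96 → 18,126 pumps.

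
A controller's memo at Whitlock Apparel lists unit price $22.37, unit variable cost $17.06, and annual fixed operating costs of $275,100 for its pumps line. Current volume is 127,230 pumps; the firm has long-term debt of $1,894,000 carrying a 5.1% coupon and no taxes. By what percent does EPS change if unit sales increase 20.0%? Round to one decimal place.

+44.5%

Total contribution margin = 127,230 × $5.31 = $675,591.30.
EBIT = $675,591.30 − $275,100 = $400,491.30.
After interest of $96,594.00, pre-tax earnings = $303,897.30.
DCL = total CM / (EBIT − I) = $675,591.30 / $303,897.30 = 2.2231.
%ΔEPS = DCL × %ΔSales = 2.2231 × +20.0% = +44.5%.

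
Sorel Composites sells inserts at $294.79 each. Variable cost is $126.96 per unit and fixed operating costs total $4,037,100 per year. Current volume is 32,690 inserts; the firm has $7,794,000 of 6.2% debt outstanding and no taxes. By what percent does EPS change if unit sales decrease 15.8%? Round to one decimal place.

Total contribution margin = 32,690 × $167.83 = $5,486,362.70.
EBIT = $5,486,362.70 − $4,037,100 = $1,449,262.70.
After interest of $483,228.00, pre-tax earnings = $966,034.70.
DCL = total CM / (EBIT − I) = $5,486,362.70 / $966,034.70 = 5.6793.
%ΔEPS = DCL × %ΔSales = 5.6793 × -15.8% = -89.7%.

-89.7%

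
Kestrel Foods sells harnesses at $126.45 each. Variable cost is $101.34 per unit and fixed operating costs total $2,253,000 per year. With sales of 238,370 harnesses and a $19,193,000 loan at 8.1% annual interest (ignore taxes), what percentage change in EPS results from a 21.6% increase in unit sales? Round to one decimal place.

+59.4%

At 238,370 units, contribution = 238,370 × $25.11 = $5,985,470.70.
Operating income = contribution − fixed costs = $5,985,470.70 − $2,253,000 = $3,732,470.70.
After interest of $1,554,633.00, pre-tax earnings = $2,177,837.70.
Degree of combined leverage = contribution ÷ (EBIT − I) = $5,985,470.70 ÷ $2,177,837.70 = 2.7484.
EPS therefore changes by 2.7484 × (+21.6%) = +59.4%.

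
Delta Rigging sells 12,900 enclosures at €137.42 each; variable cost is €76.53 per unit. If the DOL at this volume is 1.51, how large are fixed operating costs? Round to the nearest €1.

Total contribution margin = 12,900 × €60.89 = €785,481.00.
Since DOL = CM ÷ EBIT, EBIT = €785,481.00 ÷ 1.51 = €520,186.09.
And FC = contribution − EBIT = €785,481.00 − €520,186.09 = €265,295.

€265,295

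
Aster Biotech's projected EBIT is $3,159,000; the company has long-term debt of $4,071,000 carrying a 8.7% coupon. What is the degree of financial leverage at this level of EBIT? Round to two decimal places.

1.13

Interest = $354,177.00.
Degree of financial leverage = EBIT / (EBIT − interest) = $3,159,000 / $2,804,823.00 = 1.1263.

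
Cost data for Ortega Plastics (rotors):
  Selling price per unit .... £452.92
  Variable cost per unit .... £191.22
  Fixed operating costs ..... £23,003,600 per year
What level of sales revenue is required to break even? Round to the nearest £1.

Contribution margin per unit = £452.92 − £191.22 = £261.70, a CM ratio of £261.70 ÷ £452.92 = 0.5778.
Break-even sales = FC ÷ CM ratio = £23,003,600 × £452.92 / £261.70 = £39,811,962.

£39,811,962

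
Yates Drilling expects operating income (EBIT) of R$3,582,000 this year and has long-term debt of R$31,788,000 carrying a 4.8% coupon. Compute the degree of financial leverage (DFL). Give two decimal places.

1.74

Interest = R$1,525,824.00.
Degree of financial leverage = EBIT / (EBIT − interest) = R$3,582,000 / R$2,056,176.00 = 1.7421.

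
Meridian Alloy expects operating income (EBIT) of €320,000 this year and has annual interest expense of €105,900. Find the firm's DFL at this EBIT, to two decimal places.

1.49

Interest = €105,900.00.
DFL = EBIT ÷ (EBIT − I) = €320,000 ÷ (€320,000 − €105,900.00) = €320,000 ÷ €214,100.00 = 1.4946.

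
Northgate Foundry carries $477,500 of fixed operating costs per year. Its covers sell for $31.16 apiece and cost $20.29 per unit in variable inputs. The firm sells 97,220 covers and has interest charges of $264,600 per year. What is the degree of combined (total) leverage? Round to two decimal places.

Total contribution margin = 97,220 × $10.87 = $1,056,781.40.
Subtracting fixed costs: EBIT = $1,056,781.40 − $477,500 = $579,281.40. Interest = $264,600.00.
DOL = $1,056,781.40 ÷ $579,281.40 = 1.8243; DFL = $579,281.40 ÷ $314,681.40 = 1.8409.
DCL = DOL × DFL = 1.8243 × 1.8409 = 3.3584.

3.36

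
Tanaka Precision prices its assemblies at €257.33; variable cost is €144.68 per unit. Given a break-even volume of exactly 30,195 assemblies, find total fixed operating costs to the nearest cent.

€3,401,466.75

Unit CM = price − variable cost = €257.33 − €144.68 = €112.65.
Since BE = FC / CM, FC = 30,195 × €112.65 = €3,401,466.75.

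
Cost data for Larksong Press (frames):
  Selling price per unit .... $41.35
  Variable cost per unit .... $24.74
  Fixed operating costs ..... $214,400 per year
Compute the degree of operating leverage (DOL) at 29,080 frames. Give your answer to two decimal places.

Total contribution margin = 29,080 × $16.61 = $483,018.80.
EBIT = $483,018.80 − $214,400 = $268,618.80.
So DOL = total CM / EBIT = $483,018.80 / $268,618.80 = 1.7982.

1.80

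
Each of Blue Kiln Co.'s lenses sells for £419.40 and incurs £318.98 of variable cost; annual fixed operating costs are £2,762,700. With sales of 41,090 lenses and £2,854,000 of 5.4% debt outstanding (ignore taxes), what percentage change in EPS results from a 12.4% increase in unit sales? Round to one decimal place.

+42.3%

Contribution at this volume is 41,090 × £100.42 = £4,126,257.80.
EBIT = £4,126,257.80 − £2,762,700 = £1,363,557.80.
After interest of £154,116.00, pre-tax earnings = £1,209,441.80.
DCL = total CM / (EBIT − I) = £4,126,257.80 / £1,209,441.80 = 3.4117.
%ΔEPS = DCL × %ΔSales = 3.4117 × +12.4% = +42.3%.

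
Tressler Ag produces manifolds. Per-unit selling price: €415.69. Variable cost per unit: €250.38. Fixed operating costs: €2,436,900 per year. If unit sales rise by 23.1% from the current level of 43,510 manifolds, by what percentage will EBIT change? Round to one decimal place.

+34.9%

Contribution at this volume is 43,510 × €165.31 = €7,192,638.10.
Subtracting fixed costs: EBIT = €7,192,638.10 − €2,436,900 = €4,755,738.10.
So DOL = total CM / EBIT = €7,192,638.10 / €4,755,738.10 = 1.5124.
%ΔEBIT = DOL × %ΔSales = 1.5124 × +23.1% = +34.9%.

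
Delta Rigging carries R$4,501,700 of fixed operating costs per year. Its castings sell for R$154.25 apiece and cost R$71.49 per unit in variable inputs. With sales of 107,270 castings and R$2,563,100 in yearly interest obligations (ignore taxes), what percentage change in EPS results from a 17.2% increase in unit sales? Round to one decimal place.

Total contribution margin = 107,270 × R$82.76 = R$8,877,665.20.
Operating income = contribution − fixed costs = R$8,877,665.20 − R$4,501,700 = R$4,375,965.20.
Interest = R$2,563,100.00, so EBIT − I = R$1,812,865.20.
Degree of combined leverage = contribution ÷ (EBIT − I) = R$8,877,665.20 ÷ R$1,812,865.20 = 4.8970.
EPS therefore changes by 4.8970 × (+17.2%) = +84.2%.

+84.2%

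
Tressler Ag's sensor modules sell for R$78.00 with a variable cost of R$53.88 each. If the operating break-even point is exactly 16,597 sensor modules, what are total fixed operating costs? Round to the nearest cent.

R$400,319.64

Each unit contributes R$78.00 − R$53.88 = R$24.12.
Since BE = FC / CM, FC = 16,597 × R$24.12 = R$400,319.64.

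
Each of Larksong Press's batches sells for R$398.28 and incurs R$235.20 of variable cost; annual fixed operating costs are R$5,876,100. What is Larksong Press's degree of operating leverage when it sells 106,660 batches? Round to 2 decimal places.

1.51

Total contribution margin = 106,660 × R$163.08 = R$17,394,112.80.
Operating income = contribution − fixed costs = R$17,394,112.80 − R$5,876,100 = R$11,518,012.80.
Degree of operating leverage = R$17,394,112.80 / R$11,518,012.80 = 1.5102.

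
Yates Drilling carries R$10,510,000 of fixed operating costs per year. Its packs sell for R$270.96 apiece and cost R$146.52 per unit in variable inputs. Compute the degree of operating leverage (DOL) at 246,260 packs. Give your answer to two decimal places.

1.52

Total contribution margin = 246,260 × R$124.44 = R$30,644,594.40.
Subtracting fixed costs: EBIT = R$30,644,594.40 − R$10,510,000 = R$20,134,594.40.
Degree of operating leverage = R$30,644,594.40 / R$20,134,594.40 = 1.5220.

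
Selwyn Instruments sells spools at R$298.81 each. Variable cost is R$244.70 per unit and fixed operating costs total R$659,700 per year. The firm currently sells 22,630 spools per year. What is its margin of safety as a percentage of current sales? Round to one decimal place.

Each unit contributes R$298.81 − R$244.70 = R$54.11. Break-even units = R$659,700 ÷ R$54.11 = 12,191.83; break-even revenue = 12,191.83 × R$298.81 = R$3,643,041.16.
Current sales = 22,630 × R$298.81 = R$6,762,070.30.
Margin of safety = (R$6,762,070.30 − R$3,643,041.16) ÷ R$6,762,070.30 = 46.1%.

46.1%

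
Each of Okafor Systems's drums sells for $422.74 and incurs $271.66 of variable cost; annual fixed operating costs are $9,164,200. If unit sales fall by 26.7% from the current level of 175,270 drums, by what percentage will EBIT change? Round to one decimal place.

-40.8%

Total contribution margin = 175,270 × $151.08 = $26,479,791.60.
EBIT = $26,479,791.60 − $9,164,200 = $17,315,591.60.
DOL = contribution ÷ EBIT = $26,479,791.60 ÷ $17,315,591.60 = 1.5292.
So EBIT moves 1.5292 × (-26.7%) = -40.8%.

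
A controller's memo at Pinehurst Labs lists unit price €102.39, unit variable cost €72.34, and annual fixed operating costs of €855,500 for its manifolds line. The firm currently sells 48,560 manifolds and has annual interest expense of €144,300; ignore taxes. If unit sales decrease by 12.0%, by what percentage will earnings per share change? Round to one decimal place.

Contribution at this volume is 48,560 × €30.05 = €1,459,228.00.
Subtracting fixed costs: EBIT = €1,459,228.00 − €855,500 = €603,728.00.
After interest of €144,300.00, pre-tax earnings = €459,428.00.
Degree of combined leverage = contribution ÷ (EBIT − I) = €1,459,228.00 ÷ €459,428.00 = 3.1762.
EPS therefore changes by 3.1762 × (-12.0%) = -38.1%.

-38.1%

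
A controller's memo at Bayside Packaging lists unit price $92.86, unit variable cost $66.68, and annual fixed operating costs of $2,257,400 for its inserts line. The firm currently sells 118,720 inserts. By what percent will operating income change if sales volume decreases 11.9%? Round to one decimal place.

Total contribution margin = 118,720 × $26.18 = $3,108,089.60.
EBIT = $3,108,089.60 − $2,257,400 = $850,689.60.
So DOL = total CM / EBIT = $3,108,089.60 / $850,689.60 = 3.6536.
So EBIT moves 3.6536 × (-11.9%) = -43.5%.

-43.5%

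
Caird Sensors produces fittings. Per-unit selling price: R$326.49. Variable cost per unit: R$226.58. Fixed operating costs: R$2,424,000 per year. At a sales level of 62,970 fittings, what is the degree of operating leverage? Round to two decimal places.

1.63

Contribution at this volume is 62,970 × R$99.91 = R$6,291,332.70.
EBIT = R$6,291,332.70 − R$2,424,000 = R$3,867,332.70.
So DOL = total CM / EBIT = R$6,291,332.70 / R$3,867,332.70 = 1.6268.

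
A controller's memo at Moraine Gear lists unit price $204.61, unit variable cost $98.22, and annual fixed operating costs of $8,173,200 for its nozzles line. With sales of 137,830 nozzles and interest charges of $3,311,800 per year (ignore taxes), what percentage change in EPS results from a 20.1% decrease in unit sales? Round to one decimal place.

Total contribution margin = 137,830 × $106.39 = $14,663,733.70.
EBIT = $14,663,733.70 − $8,173,200 = $6,490,533.70.
Interest = $3,311,800.00, so EBIT − I = $3,178,733.70.
DCL = total CM / (EBIT − I) = $14,663,733.70 / $3,178,733.70 = 4.6131.
%ΔEPS = DCL × %ΔSales = 4.6131 × -20.1% = -92.7%.

-92.7%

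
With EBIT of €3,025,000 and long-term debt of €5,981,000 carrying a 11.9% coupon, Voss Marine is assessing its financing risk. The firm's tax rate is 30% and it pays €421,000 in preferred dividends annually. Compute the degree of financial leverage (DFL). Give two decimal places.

1.77

Interest = €711,739.00.
Preferred dividends grossed up pre-tax: €421,000 / (1 − 0.30) = €601,428.57.
DFL = EBIT ÷ [EBIT − I − D_p/(1−t)] = €3,025,000 ÷ [€3,025,000 − €711,739.00 − €601,428.57] = €3,025,000 ÷ €1,711,832.43 = 1.7671.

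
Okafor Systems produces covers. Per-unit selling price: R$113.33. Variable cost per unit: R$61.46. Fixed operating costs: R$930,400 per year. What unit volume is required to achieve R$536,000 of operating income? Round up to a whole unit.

28,271 covers

Unit CM = price − variable cost = R$113.33 − R$61.46 = R$51.87.
Required volume = (fixed costs + target profit) ÷ CM = (R$930,400 + R$536,000) ÷ R$51.87 = 28,270.68, so 28,271 covers.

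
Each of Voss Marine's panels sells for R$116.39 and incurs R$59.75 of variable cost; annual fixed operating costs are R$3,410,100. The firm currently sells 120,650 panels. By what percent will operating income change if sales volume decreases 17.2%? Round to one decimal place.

-34.3%

At 120,650 units, contribution = 120,650 × R$56.64 = R$6,833,616.00.
Operating income = contribution − fixed costs = R$6,833,616.00 − R$3,410,100 = R$3,423,516.00.
Degree of operating leverage = R$6,833,616.00 / R$3,423,516.00 = 1.9961.
%ΔEBIT = DOL × %ΔSales = 1.9961 × -17.2% = -34.3%.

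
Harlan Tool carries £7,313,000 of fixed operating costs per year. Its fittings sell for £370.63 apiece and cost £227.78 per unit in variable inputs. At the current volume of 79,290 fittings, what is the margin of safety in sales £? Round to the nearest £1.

Contribution margin per unit = £370.63 − £227.78 = £142.85. Break-even units = £7,313,000 ÷ £142.85 = 51,193.56; break-even revenue = 51,193.56 × £370.63 = £18,973,869.02.
Current sales = 79,290 × £370.63 = £29,387,252.70.
Margin of safety = £29,387,252.70 − £18,973,869.02 = £10,413,384.

£10,413,384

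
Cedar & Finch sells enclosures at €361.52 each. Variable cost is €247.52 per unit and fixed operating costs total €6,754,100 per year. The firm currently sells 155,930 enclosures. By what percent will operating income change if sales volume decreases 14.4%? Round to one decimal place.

-23.2%

Total contribution margin = 155,930 × €114.00 = €17,776,020.00.
EBIT = €17,776,020.00 − €6,754,100 = €11,021,920.00.
Degree of operating leverage = €17,776,020.00 / €11,021,920.00 = 1.6128.
%ΔEBIT = DOL × %ΔSales = 1.6128 × -14.4% = -23.2%.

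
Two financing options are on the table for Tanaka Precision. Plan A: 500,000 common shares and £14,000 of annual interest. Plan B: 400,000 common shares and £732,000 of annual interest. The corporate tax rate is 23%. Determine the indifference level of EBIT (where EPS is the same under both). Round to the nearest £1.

At indifference, (EBIT − 14,000)(1 − t)/500,000 = (EBIT − 732,000)(1 − t)/400,000.
Cancelling (1 − t) and cross-multiplying: 400,000·(EBIT − 14,000) = 500,000·(EBIT − 732,000).
EBIT × (500,000 − 400,000) = 732,000 × 500,000 − 14,000 × 400,000 = 360,400,000,000, so EBIT = 360,400,000,000 ÷ 100,000 = 3,604,000.00.

£3,604,000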